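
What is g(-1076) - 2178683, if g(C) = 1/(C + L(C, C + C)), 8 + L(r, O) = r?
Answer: -4705955281/2160 ≈ -2.1787e+6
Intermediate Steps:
L(r, O) = -8 + r
g(C) = 1/(-8 + 2*C) (g(C) = 1/(C + (-8 + C)) = 1/(-8 + 2*C))
g(-1076) - 2178683 = 1/(2*(-4 - 1076)) - 2178683 = (1/2)/(-1080) - 2178683 = (1/2)*(-1/1080) - 2178683 = -1/2160 - 2178683 = -4705955281/2160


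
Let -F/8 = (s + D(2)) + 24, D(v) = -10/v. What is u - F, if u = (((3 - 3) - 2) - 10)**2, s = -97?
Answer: -480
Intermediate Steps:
F = 624 (F = -8*((-97 - 10/2) + 24) = -8*((-97 - 10*1/2) + 24) = -8*((-97 - 5) + 24) = -8*(-102 + 24) = -8*(-78) = 624)
u = 144 (u = ((0 - 2) - 10)**2 = (-2 - 10)**2 = (-12)**2 = 144)
u - F = 144 - 1*624 = 144 - 624 = -480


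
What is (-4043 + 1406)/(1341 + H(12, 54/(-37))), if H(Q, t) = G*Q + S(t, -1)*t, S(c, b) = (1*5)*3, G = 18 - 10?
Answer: -32523/17453 ≈ -1.8635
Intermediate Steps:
G = 8
S(c, b) = 15 (S(c, b) = 5*3 = 15)
H(Q, t) = 8*Q + 15*t
(-4043 + 1406)/(1341 + H(12, 54/(-37))) = (-4043 + 1406)/(1341 + (8*12 + 15*(54/(-37)))) = -2637/(1341 + (96 + 15*(54*(-1/37)))) = -2637/(1341 + (96 + 15*(-54/37))) = -2637/(1341 + (96 - 810/37)) = -2637/(1341 + 2742/37) = -2637/52359/37 = -2637*37/52359 = -32523/17453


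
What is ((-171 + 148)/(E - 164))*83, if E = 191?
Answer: -1909/27 ≈ -70.704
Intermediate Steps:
((-171 + 148)/(E - 164))*83 = ((-171 + 148)/(191 - 164))*83 = -23/27*83 = -1909/27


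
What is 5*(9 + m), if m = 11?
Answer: 100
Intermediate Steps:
5*(9 + m) = 5*(9 + 11) = 5*20 = 100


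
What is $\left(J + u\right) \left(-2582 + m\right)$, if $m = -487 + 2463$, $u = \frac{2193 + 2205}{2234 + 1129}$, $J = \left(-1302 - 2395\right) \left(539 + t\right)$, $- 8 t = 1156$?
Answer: $\frac{990773325183}{1121} \approx 8.8383 \cdot 10^{8}$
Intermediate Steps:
$t = - \frac{289}{2}$ ($t = \left(- \frac{1}{8}\right) 1156 = - \frac{289}{2} \approx -144.5$)
$J = - \frac{2916933}{2}$ ($J = \left(-1302 - 2395\right) \left(539 - \frac{289}{2}\right) = \left(-3697\right) \frac{789}{2} = - \frac{2916933}{2} \approx -1.4585 \cdot 10^{6}$)
$u = \frac{1466}{1121}$ ($u = \frac{4398}{3363} = 4398 \cdot \frac{1}{3363} = \frac{1466}{1121} \approx 1.3078$)
$m = 1976$
$\left(J + u\right) \left(-2582 + m\right) = \left(- \frac{2916933}{2} + \frac{1466}{1121}\right) \left(-2582 + 1976\right) = \left(- \frac{3269878961}{2242}\right) \left(-606\right) = \frac{990773325183}{1121}$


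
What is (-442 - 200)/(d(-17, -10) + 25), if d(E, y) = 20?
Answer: -214/15 ≈ -14.267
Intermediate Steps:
(-442 - 200)/(d(-17, -10) + 25) = (-442 - 200)/(20 + 25) = -642/45 = -642*1/45 = -214/15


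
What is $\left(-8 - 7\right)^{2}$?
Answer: $225$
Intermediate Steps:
$\left(-8 - 7\right)^{2} = \left(-15\right)^{2} = 225$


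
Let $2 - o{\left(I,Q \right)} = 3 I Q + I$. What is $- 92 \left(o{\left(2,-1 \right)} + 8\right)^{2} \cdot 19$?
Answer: $-342608$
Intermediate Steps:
$o{\left(I,Q \right)} = 2 - I - 3 I Q$ ($o{\left(I,Q \right)} = 2 - \left(3 I Q + I\right) = 2 - \left(I + 3 I Q\right) = 2 - I - 3 I Q$)
$- 92 \left(o{\left(2,-1 \right)} + 8\right)^{2} \cdot 19 = - 92 \left(\left(2 - 2 - 6 \left(-1\right)\right) + 8\right)^{2} \cdot 19 = - 92 \left(\left(2 - 2 + 6\right) + 8\right)^{2} \cdot 19 = - 92 \left(6 + 8\right)^{2} \cdot 19 = - 92 \cdot 14^{2} \cdot 19 = \left(-92\right) 196 \cdot 19 = \left(-18032\right) 19 = -342608$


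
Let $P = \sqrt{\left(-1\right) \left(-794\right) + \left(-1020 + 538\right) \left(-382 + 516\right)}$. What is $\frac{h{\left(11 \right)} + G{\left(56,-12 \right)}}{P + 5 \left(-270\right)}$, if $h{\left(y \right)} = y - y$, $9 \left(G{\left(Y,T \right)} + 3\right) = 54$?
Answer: $- \frac{2025}{943147} - \frac{3 i \sqrt{63794}}{1886294} \approx -0.0021471 - 0.0004017 i$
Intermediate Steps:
$G{\left(Y,T \right)} = 3$ ($G{\left(Y,T \right)} = -3 + \frac{1}{9} \cdot 54 = -3 + 6 = 3$)
$h{\left(y \right)} = 0$
$P = i \sqrt{63794}$ ($P = \sqrt{794 - 64588} = \sqrt{-63794} = i \sqrt{63794} \approx 252.57 i$)
$\frac{h{\left(11 \right)} + G{\left(56,-12 \right)}}{P + 5 \left(-270\right)} = \frac{0 + 3}{i \sqrt{63794} + 5 \left(-270\right)} = \frac{3}{i \sqrt{63794} - 1350} = \frac{3}{-1350 + i \sqrt{63794}}$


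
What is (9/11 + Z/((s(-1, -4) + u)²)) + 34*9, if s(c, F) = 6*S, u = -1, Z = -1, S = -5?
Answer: 3243364/10571 ≈ 306.82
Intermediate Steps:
s(c, F) = -30 (s(c, F) = 6*(-5) = -30)
(9/11 + Z/((s(-1, -4) + u)²)) + 34*9 = (9/11 - 1/((-30 - 1)²)) + 34*9 = (9*(1/11) - 1/((-31)²)) + 306 = (9/11 - 1/961) + 306 = 8638/10571 + 306 = 3243364/10571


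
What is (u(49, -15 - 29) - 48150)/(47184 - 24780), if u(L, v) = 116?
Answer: -24017/11202 ≈ -2.1440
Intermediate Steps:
(u(49, -15 - 29) - 48150)/(47184 - 24780) = (116 - 48150)/(47184 - 24780) = -48034/22404 = -48034*1/22404 = -24017/11202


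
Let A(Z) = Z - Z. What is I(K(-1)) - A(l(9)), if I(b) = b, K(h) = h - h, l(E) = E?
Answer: 0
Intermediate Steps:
K(h) = 0
A(Z) = 0
I(K(-1)) - A(l(9)) = 0 - 1*0 = 0 + 0 = 0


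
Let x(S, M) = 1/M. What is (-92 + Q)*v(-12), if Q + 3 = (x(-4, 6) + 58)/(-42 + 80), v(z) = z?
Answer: 21311/19 ≈ 1121.6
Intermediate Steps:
x(S, M) = 1/M
Q = -335/228 (Q = -3 + (1/6 + 58)/(-42 + 80) = -3 + (⅙ + 58)/38 = -3 + (349/6)*(1/38) = -3 + 349/228 = -335/228 ≈ -1.4693)
(-92 + Q)*v(-12) = (-92 - 335/228)*(-12) = -21311/228*(-12) = 21311/19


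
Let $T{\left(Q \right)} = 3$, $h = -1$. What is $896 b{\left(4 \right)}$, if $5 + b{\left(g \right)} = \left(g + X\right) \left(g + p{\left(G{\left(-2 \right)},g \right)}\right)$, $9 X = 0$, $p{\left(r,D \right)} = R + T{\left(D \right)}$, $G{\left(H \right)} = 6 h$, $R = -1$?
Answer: $17024$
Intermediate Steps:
$G{\left(H \right)} = -6$ ($G{\left(H \right)} = 6 \left(-1\right) = -6$)
$p{\left(r,D \right)} = 2$ ($p{\left(r,D \right)} = -1 + 3 = 2$)
$X = 0$ ($X = \frac{1}{9} \cdot 0 = 0$)
$b{\left(g \right)} = -5 + g \left(2 + g\right)$ ($b{\left(g \right)} = -5 + \left(g + 0\right) \left(g + 2\right) = -5 + g \left(2 + g\right)$)
$896 b{\left(4 \right)} = 896 \left(-5 + 4^{2} + 2 \cdot 4\right) = 896 \left(-5 + 16 + 8\right) = 896 \cdot 19 = 17024$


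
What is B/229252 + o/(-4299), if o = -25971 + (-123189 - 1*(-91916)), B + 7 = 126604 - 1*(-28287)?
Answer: 3447286951/246388587 ≈ 13.991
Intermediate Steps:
B = 154884 (B = -7 + (126604 - 1*(-28287)) = -7 + (126604 + 28287) = -7 + 154891 = 154884)
o = -57244 (o = -25971 + (-123189 + 91916) = -25971 - 31273 = -57244)
B/229252 + o/(-4299) = 154884/229252 - 57244/(-4299) = 154884*(1/229252) - 57244*(-1/4299) = 38721/57313 + 57244/4299 = 3447286951/246388587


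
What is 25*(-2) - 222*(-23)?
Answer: 5056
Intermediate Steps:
25*(-2) - 222*(-23) = -50 + 5106 = 5056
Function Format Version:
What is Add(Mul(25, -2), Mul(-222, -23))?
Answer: 5056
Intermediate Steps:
Add(Mul(25, -2), Mul(-222, -23)) = Add(-50, 5106) = 5056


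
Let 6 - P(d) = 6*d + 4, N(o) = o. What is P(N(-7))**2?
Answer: 1936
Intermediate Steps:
P(d) = 2 - 6*d (P(d) = 6 - (6*d + 4) = 6 - (4 + 6*d) = 6 + (-4 - 6*d) = 2 - 6*d)
P(N(-7))**2 = (2 - 6*(-7))**2 = (2 + 42)**2 = 44**2 = 1936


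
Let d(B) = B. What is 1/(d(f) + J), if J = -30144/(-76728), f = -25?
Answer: -3197/78669 ≈ -0.040639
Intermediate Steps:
J = 1256/3197 (J = -30144*(-1/76728) = 1256/3197 ≈ 0.39287)
1/(d(f) + J) = 1/(-25 + 1256/3197) = 1/(-78669/3197) = -3197/78669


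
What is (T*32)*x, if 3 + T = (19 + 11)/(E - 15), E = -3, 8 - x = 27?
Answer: 8512/3 ≈ 2837.3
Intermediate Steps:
x = -19 (x = 8 - 1*27 = 8 - 27 = -19)
T = -14/3 (T = -3 + (19 + 11)/(-3 - 15) = -3 + 30/(-18) = -3 + 30*(-1/18) = -3 - 5/3 = -14/3 ≈ -4.6667)
(T*32)*x = -14/3*32*(-19) = -448/3*(-19) = 8512/3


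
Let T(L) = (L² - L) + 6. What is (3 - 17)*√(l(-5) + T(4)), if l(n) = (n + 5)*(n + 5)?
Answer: -42*√2 ≈ -59.397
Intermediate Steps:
T(L) = 6 + L² - L
l(n) = (5 + n)² (l(n) = (5 + n)*(5 + n) = (5 + n)²)
(3 - 17)*√(l(-5) + T(4)) = (3 - 17)*√((5 - 5)² + (6 + 4² - 1*4)) = -14*√(0² + (6 + 16 - 4)) = -14*√(0 + 18) = -42*√2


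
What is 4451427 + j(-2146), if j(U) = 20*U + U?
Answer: 4406361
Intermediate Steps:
j(U) = 21*U
4451427 + j(-2146) = 4451427 + 21*(-2146) = 4451427 - 45066 = 4406361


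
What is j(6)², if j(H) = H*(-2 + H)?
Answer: 576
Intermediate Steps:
j(6)² = (6*(-2 + 6))² = (6*4)² = 24² = 576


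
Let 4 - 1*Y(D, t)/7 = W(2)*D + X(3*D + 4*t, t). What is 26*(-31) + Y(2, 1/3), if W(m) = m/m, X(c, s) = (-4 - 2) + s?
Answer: -2257/3 ≈ -752.33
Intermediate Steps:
X(c, s) = -6 + s
W(m) = 1
Y(D, t) = 70 - 7*D - 7*t (Y(D, t) = 28 - 7*(1*D + (-6 + t)) = 28 - 7*(D + (-6 + t)) = 28 - 7*(-6 + D + t) = 28 + (42 - 7*D - 7*t) = 70 - 7*D - 7*t)
26*(-31) + Y(2, 1/3) = 26*(-31) + (70 - 7*2 - 7/3) = -806 + (70 - 14 - 7*⅓) = -806 + (70 - 14 - 7/3) = -806 + 161/3 = -2257/3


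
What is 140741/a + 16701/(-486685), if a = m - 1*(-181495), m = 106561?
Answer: 3351879491/7378554440 ≈ 0.45427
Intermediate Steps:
a = 288056 (a = 106561 - 1*(-181495) = 106561 + 181495 = 288056)
140741/a + 16701/(-486685) = 140741/288056 + 16701/(-486685) = 140741*(1/288056) + 16701*(-1/486685) = 140741/288056 - 879/25615 = 3351879491/7378554440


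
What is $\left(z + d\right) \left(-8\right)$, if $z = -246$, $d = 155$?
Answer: $728$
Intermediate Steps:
$\left(z + d\right) \left(-8\right) = \left(-246 + 155\right) \left(-8\right) = \left(-91\right) \left(-8\right) = 728$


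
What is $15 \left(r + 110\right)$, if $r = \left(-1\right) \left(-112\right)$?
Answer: $3330$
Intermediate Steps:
$r = 112$
$15 \left(r + 110\right) = 15 \left(112 + 110\right) = 15 \cdot 222 = 3330$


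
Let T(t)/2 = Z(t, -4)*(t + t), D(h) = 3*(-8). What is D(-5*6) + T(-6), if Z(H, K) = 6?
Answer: -168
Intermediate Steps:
D(h) = -24
T(t) = 24*t (T(t) = 2*(6*(t + t)) = 2*(6*(2*t)) = 2*(12*t) = 24*t)
D(-5*6) + T(-6) = -24 + 24*(-6) = -24 - 144 = -168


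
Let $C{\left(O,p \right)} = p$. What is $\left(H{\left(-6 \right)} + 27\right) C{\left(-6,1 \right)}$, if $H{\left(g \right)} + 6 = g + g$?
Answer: $9$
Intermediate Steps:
$H{\left(g \right)} = -6 + 2 g$ ($H{\left(g \right)} = -6 + \left(g + g\right) = -6 + 2 g$)
$\left(H{\left(-6 \right)} + 27\right) C{\left(-6,1 \right)} = \left(\left(-6 + 2 \left(-6\right)\right) + 27\right) 1 = \left(\left(-6 - 12\right) + 27\right) 1 = \left(-18 + 27\right) 1 = 9 \cdot 1 = 9$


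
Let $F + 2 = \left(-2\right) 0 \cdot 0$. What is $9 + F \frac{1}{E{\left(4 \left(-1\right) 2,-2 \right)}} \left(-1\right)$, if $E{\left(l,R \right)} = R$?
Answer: $8$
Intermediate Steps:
$F = -2$ ($F = -2 + \left(-2\right) 0 \cdot 0 = -2 + 0 \cdot 0 = -2 + 0 = -2$)
$9 + F \frac{1}{E{\left(4 \left(-1\right) 2,-2 \right)}} \left(-1\right) = 9 - 2 \frac{1}{-2} \left(-1\right) = 9 - 2 \left(\left(- \frac{1}{2}\right) \left(-1\right)\right) = 9 - 1 = 8$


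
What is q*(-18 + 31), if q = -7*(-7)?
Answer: 637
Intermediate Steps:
q = 49
q*(-18 + 31) = 49*(-18 + 31) = 49*13 = 637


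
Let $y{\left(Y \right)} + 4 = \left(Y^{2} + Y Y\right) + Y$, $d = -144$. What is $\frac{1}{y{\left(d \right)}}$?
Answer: $\frac{1}{41324} \approx 2.4199 \cdot 10^{-5}$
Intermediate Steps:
$y{\left(Y \right)} = -4 + Y + 2 Y^{2}$ ($y{\left(Y \right)} = -4 + \left(\left(Y^{2} + Y Y\right) + Y\right) = -4 + \left(\left(Y^{2} + Y^{2}\right) + Y\right) = -4 + \left(2 Y^{2} + Y\right) = -4 + \left(Y + 2 Y^{2}\right) = -4 + Y + 2 Y^{2}$)
$\frac{1}{y{\left(d \right)}} = \frac{1}{-4 - 144 + 2 \left(-144\right)^{2}} = \frac{1}{-4 - 144 + 2 \cdot 20736} = \frac{1}{-4 - 144 + 41472} = \frac{1}{41324}$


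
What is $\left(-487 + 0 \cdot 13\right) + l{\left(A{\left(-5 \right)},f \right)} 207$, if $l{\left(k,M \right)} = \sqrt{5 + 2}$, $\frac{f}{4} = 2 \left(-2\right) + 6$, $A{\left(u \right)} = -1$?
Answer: $-487 + 207 \sqrt{7} \approx 60.671$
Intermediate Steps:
$f = 8$ ($f = 4 \left(2 \left(-2\right) + 6\right) = 4 \left(-4 + 6\right) = 4 \cdot 2 = 8$)
$l{\left(k,M \right)} = \sqrt{7}$
$\left(-487 + 0 \cdot 13\right) + l{\left(A{\left(-5 \right)},f \right)} 207 = \left(-487 + 0 \cdot 13\right) + \sqrt{7} \cdot 207 = \left(-487 + 0\right) + 207 \sqrt{7} = -487 + 207 \sqrt{7}$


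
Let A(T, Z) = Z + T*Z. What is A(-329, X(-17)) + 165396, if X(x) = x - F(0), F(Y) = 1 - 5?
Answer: 169660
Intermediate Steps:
F(Y) = -4
X(x) = 4 + x (X(x) = x - 1*(-4) = x + 4 = 4 + x)
A(-329, X(-17)) + 165396 = (4 - 17)*(1 - 329) + 165396 = -13*(-328) + 165396 = 4264 + 165396 = 169660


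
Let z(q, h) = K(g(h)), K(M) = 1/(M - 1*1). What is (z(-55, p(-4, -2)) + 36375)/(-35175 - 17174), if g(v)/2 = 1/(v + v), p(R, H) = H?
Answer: -109123/157047 ≈ -0.69484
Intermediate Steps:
g(v) = 1/v (g(v) = 2/(v + v) = 2/((2*v)) = 2*(1/(2*v)) = 1/v)
K(M) = 1/(-1 + M) (K(M) = 1/(M - 1) = 1/(-1 + M))
z(q, h) = 1/(-1 + 1/h)
(z(-55, p(-4, -2)) + 36375)/(-35175 - 17174) = (-1*(-2)/(-1 - 2) + 36375)/(-35175 - 17174) = (-1*(-2)/(-3) + 36375)/(-52349) = (-1*(-2)*(-1/3) + 36375)*(-1/52349) = (-2/3 + 36375)*(-1/52349) = (109123/3)*(-1/52349) = -109123/157047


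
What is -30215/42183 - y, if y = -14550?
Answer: 613732435/42183 ≈ 14549.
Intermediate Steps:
-30215/42183 - y = -30215/42183 - 1*(-14550) = -30215*1/42183 + 14550 = -30215/42183 + 14550 = 613732435/42183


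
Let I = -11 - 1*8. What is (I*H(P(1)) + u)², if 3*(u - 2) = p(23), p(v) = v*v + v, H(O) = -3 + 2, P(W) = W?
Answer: 42025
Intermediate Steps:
H(O) = -1
p(v) = v + v² (p(v) = v² + v = v + v²)
u = 186 (u = 2 + (23*(1 + 23))/3 = 2 + (23*24)/3 = 2 + (⅓)*552 = 2 + 184 = 186)
I = -19 (I = -11 - 8 = -19)
(I*H(P(1)) + u)² = (-19*(-1) + 186)² = (19 + 186)² = 205² = 42025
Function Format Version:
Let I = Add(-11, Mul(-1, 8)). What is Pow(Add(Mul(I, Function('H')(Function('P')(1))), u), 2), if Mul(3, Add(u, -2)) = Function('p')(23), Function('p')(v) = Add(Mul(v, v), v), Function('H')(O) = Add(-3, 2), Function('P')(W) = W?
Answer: 42025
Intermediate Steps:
Function('H')(O) = -1
Function('p')(v) = Add(v, Pow(v, 2)) (Function('p')(v) = Add(Pow(v, 2), v) = Add(v, Pow(v, 2)))
u = 186 (u = Add(2, Mul(Rational(1, 3), Mul(23, Add(1, 23)))) = Add(2, Mul(Rational(1, 3), Mul(23, 24))) = Add(2, Mul(Rational(1, 3), 552)) = Add(2, 184) = 186)
I = -19 (I = Add(-11, -8) = -19)
Pow(Add(Mul(I, Function('H')(Function('P')(1))), u), 2) = Pow(Add(Mul(-19, -1), 186), 2) = Pow(Add(19, 186), 2) = Pow(205, 2) = 42025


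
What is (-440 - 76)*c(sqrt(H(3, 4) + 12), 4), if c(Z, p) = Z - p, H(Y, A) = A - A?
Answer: 2064 - 1032*sqrt(3) ≈ 276.52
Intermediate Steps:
H(Y, A) = 0
(-440 - 76)*c(sqrt(H(3, 4) + 12), 4) = (-440 - 76)*(sqrt(0 + 12) - 1*4) = -516*(sqrt(12) - 4) = -516*(2*sqrt(3) - 4) = -516*(-4 + 2*sqrt(3)) = 2064 - 1032*sqrt(3)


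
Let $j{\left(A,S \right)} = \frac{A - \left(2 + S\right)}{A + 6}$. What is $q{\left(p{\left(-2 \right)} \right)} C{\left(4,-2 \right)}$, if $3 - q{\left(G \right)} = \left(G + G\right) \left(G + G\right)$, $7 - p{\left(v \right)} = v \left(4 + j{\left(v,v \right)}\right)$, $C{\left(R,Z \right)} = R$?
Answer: $-3124$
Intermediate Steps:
$j{\left(A,S \right)} = \frac{-2 + A - S}{6 + A}$
$p{\left(v \right)} = 7 - v \left(4 - \frac{2}{6 + v}\right)$ ($p{\left(v \right)} = 7 - v \left(4 + \frac{-2 + v - v}{6 + v}\right) = 7 - v \left(4 + \frac{1}{6 + v} \left(-2\right)\right) = 7 - v \left(4 - \frac{2}{6 + v}\right)$)
$q{\left(G \right)} = 3 - 4 G^{2}$ ($q{\left(G \right)} = 3 - \left(G + G\right) \left(G + G\right) = 3 - 2 G 2 G = 3 - 4 G^{2}$)
$q{\left(p{\left(-2 \right)} \right)} C{\left(4,-2 \right)} = \left(3 - 4 \left(\frac{42 - -30 - 4 \left(-2\right)^{2}}{6 - 2}\right)^{2}\right) 4 = \left(3 - 4 \left(\frac{42 + 30 - 16}{4}\right)^{2}\right) 4 = \left(3 - 4 \left(\frac{1}{4} \cdot 56\right)^{2}\right) 4 = \left(3 - 4 \cdot 14^{2}\right) 4 = \left(3 - 784\right) 4 = \left(-781\right) 4 = -3124$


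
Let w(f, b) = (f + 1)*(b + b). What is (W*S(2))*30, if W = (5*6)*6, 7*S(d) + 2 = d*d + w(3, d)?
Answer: 97200/7 ≈ 13886.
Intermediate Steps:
w(f, b) = 2*b*(1 + f) (w(f, b) = (1 + f)*(2*b) = 2*b*(1 + f))
S(d) = -2/7 + d**2/7 + 8*d/7 (S(d) = -2/7 + (d*d + 2*d*(1 + 3))/7 = -2/7 + (d**2 + 2*d*4)/7 = -2/7 + (d**2 + 8*d)/7 = -2/7 + (d**2/7 + 8*d/7) = -2/7 + d**2/7 + 8*d/7)
W = 180 (W = 30*6 = 180)
(W*S(2))*30 = (180*(-2/7 + (1/7)*2**2 + (8/7)*2))*30 = (180*(-2/7 + (1/7)*4 + 16/7))*30 = (180*(-2/7 + 4/7 + 16/7))*30 = (180*(18/7))*30 = (3240/7)*30 = 97200/7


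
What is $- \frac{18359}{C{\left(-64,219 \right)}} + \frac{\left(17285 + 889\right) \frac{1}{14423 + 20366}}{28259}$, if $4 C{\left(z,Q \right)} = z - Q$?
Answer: $\frac{72195109391278}{278217965333} \approx 259.49$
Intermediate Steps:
$C{\left(z,Q \right)} = - \frac{Q}{4} + \frac{z}{4}$ ($C{\left(z,Q \right)} = \frac{z - Q}{4} = - \frac{Q}{4} + \frac{z}{4}$)
$- \frac{18359}{C{\left(-64,219 \right)}} + \frac{\left(17285 + 889\right) \frac{1}{14423 + 20366}}{28259} = - \frac{18359}{\left(- \frac{1}{4}\right) 219 + \frac{1}{4} \left(-64\right)} + \frac{\left(17285 + 889\right) \frac{1}{14423 + 20366}}{28259} = - \frac{18359}{- \frac{219}{4} - 16} + \frac{18174}{34789} \cdot \frac{1}{28259} = - \frac{18359}{- \frac{283}{4}} + 18174 \cdot \frac{1}{34789} \cdot \frac{1}{28259} = \left(-18359\right) \left(- \frac{4}{283}\right) + \frac{18174}{34789} \cdot \frac{1}{28259} = \frac{73436}{283} + \frac{18174}{983102351} = \frac{72195109391278}{278217965333}$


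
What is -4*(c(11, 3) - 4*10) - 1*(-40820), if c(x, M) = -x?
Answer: 41024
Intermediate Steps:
-4*(c(11, 3) - 4*10) - 1*(-40820) = -4*(-1*11 - 4*10) - 1*(-40820) = -4*(-11 - 40) + 40820 = -4*(-51) + 40820 = 204 + 40820 = 41024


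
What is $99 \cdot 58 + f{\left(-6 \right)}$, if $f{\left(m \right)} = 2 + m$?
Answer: $5738$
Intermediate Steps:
$99 \cdot 58 + f{\left(-6 \right)} = 99 \cdot 58 + \left(2 - 6\right) = 5742 - 4 = 5738$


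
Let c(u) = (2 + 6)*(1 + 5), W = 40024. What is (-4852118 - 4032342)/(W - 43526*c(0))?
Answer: 2221115/512306 ≈ 4.3355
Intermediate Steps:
c(u) = 48 (c(u) = 8*6 = 48)
(-4852118 - 4032342)/(W - 43526*c(0)) = (-4852118 - 4032342)/(40024 - 43526*48) = -8884460/(40024 - 2089248) = -8884460/(-2049224) = -8884460*(-1/2049224) = 2221115/512306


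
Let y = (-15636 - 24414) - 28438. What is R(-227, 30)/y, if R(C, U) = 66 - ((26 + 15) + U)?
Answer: 5/68488 ≈ 7.3005e-5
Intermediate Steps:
R(C, U) = 25 - U (R(C, U) = 66 - (41 + U) = 66 + (-41 - U) = 25 - U)
y = -68488 (y = -40050 - 28438 = -68488)
R(-227, 30)/y = (25 - 1*30)/(-68488) = (25 - 30)*(-1/68488) = -5*(-1/68488) = 5/68488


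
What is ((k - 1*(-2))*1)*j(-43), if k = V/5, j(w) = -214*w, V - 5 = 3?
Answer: 165636/5 ≈ 33127.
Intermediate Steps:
V = 8 (V = 5 + 3 = 8)
k = 8/5 ≈ 1.6000
((k - 1*(-2))*1)*j(-43) = ((8/5 - 1*(-2))*1)*(-214*(-43)) = ((8/5 + 2)*1)*9202 = ((18/5)*1)*9202 = (18/5)*9202 = 165636/5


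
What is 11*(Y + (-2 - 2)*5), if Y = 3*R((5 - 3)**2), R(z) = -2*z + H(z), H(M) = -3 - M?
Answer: -715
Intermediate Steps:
R(z) = -3 - 3*z (R(z) = -2*z + (-3 - z) = -3 - 3*z)
Y = -45 (Y = 3*(-3 - 3*(5 - 3)**2) = 3*(-3 - 3*2**2) = 3*(-3 - 3*4) = 3*(-3 - 12) = 3*(-15) = -45)
11*(Y + (-2 - 2)*5) = 11*(-45 + (-2 - 2)*5) = 11*(-45 - 4*5) = 11*(-45 - 20) = 11*(-65) = -715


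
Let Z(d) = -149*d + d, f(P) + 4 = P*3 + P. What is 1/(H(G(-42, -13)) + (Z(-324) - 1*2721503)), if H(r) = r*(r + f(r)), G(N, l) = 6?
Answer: -1/2673395 ≈ -3.7406e-7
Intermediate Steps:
f(P) = -4 + 4*P (f(P) = -4 + (P*3 + P) = -4 + (3*P + P) = -4 + 4*P)
Z(d) = -148*d
H(r) = r*(-4 + 5*r) (H(r) = r*(r + (-4 + 4*r)) = r*(-4 + 5*r))
1/(H(G(-42, -13)) + (Z(-324) - 1*2721503)) = 1/(6*(-4 + 5*6) + (-148*(-324) - 1*2721503)) = 1/(6*(-4 + 30) + (47952 - 2721503)) = 1/(6*26 - 2673551) = 1/(156 - 2673551) = 1/(-2673395) = -1/2673395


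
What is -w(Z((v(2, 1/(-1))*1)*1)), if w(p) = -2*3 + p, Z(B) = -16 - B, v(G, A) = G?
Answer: 24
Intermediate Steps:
w(p) = -6 + p
-w(Z((v(2, 1/(-1))*1)*1)) = -(-6 + (-16 - 2*1)) = -(-6 + (-16 - 2)) = -(-6 - 18) = -1*(-24) = 24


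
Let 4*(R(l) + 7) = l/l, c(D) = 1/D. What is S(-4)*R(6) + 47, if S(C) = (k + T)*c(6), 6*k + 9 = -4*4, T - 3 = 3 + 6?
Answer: 611/16 ≈ 38.188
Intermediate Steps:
R(l) = -27/4 (R(l) = -7 + (l/l)/4 = -7 + (1/4)*1 = -7 + 1/4 = -27/4)
T = 12 (T = 3 + (3 + 6) = 3 + 9 = 12)
k = -25/6 (k = -3/2 + (-4*4)/6 = -3/2 + (1/6)*(-16) = -3/2 - 8/3 = -25/6 ≈ -4.1667)
S(C) = 47/36 (S(C) = (-25/6 + 12)/6 = (47/6)*(1/6) = 47/36)
S(-4)*R(6) + 47 = (47/36)*(-27/4) + 47 = -141/16 + 47 = 611/16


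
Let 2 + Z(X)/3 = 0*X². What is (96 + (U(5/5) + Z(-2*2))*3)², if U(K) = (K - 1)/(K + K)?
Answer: 6084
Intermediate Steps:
Z(X) = -6 (Z(X) = -6 + 3*(0*X²) = -6 + 3*0 = -6 + 0 = -6)
U(K) = (-1 + K)/(2*K) (U(K) = (-1 + K)/((2*K)) = (-1 + K)*(1/(2*K)) = (-1 + K)/(2*K))
(96 + (U(5/5) + Z(-2*2))*3)² = (96 + ((-1 + 5/5)/(2*((5/5))) - 6)*3)² = (96 + ((-1 + 5*(⅕))/(2*((5*(⅕)))) - 6)*3)² = (96 + ((½)*(-1 + 1)/1 - 6)*3)² = (96 + ((½)*1*0 - 6)*3)² = (96 + (0 - 6)*3)² = (96 - 6*3)² = (96 - 18)² = 78² = 6084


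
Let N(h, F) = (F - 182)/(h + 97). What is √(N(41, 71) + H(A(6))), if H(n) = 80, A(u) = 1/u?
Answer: √167578/46 ≈ 8.8992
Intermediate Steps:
N(h, F) = (-182 + F)/(97 + h)
√(N(41, 71) + H(A(6))) = √((-182 + 71)/(97 + 41) + 80) = √(-111/138 + 80) = √((1/138)*(-111) + 80) = √(-37/46 + 80) = √(3643/46) = √167578/46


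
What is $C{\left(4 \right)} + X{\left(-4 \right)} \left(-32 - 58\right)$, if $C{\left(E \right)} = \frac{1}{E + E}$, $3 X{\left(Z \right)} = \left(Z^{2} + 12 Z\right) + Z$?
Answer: $\frac{8641}{8} \approx 1080.1$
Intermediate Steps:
$X{\left(Z \right)} = \frac{Z^{2}}{3} + \frac{13 Z}{3}$ ($X{\left(Z \right)} = \frac{\left(Z^{2} + 12 Z\right) + Z}{3} = \frac{Z^{2} + 13 Z}{3} = \frac{Z^{2}}{3} + \frac{13 Z}{3}$)
$C{\left(E \right)} = \frac{1}{2 E}$
$C{\left(4 \right)} + X{\left(-4 \right)} \left(-32 - 58\right) = \frac{1}{2 \cdot 4} + \frac{1}{3} \left(-4\right) \left(13 - 4\right) \left(-32 - 58\right) = \frac{1}{2} \cdot \frac{1}{4} + \frac{1}{3} \left(-4\right) 9 \left(-90\right) = \frac{1}{8} - -1080 = \frac{1}{8} + 1080 = \frac{8641}{8}$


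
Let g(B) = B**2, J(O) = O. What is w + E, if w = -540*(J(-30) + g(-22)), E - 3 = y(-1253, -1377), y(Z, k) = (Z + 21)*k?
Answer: 1451307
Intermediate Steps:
y(Z, k) = k*(21 + Z) (y(Z, k) = (21 + Z)*k = k*(21 + Z))
E = 1696467 (E = 3 - 1377*(21 - 1253) = 3 - 1377*(-1232) = 3 + 1696464 = 1696467)
w = -245160 (w = -540*(-30 + (-22)**2) = -540*(-30 + 484) = -540*454 = -245160)
w + E = -245160 + 1696467 = 1451307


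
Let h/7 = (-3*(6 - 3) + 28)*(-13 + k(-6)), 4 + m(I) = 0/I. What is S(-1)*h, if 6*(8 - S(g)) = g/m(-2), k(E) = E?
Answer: -482657/24 ≈ -20111.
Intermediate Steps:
m(I) = -4 (m(I) = -4 + 0/I = -4 + 0 = -4)
S(g) = 8 + g/24 (S(g) = 8 - g/(6*(-4)) = 8 - g*(-1)/(6*4) = 8 - (-1)*g/24 = 8 + g/24)
h = -2527 (h = 7*((-3*(6 - 3) + 28)*(-13 - 6)) = 7*((-3*3 + 28)*(-19)) = 7*((-9 + 28)*(-19)) = 7*(19*(-19)) = 7*(-361) = -2527)
S(-1)*h = (8 + (1/24)*(-1))*(-2527) = (8 - 1/24)*(-2527) = (191/24)*(-2527) = -482657/24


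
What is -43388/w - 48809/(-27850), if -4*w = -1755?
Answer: -949552681/9775350 ≈ -97.137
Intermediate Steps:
w = 1755/4 (w = -¼*(-1755) = 1755/4 ≈ 438.75)
-43388/w - 48809/(-27850) = -43388/1755/4 - 48809/(-27850) = -43388*4/1755 - 48809*(-1/27850) = -173552/1755 + 48809/27850 = -949552681/9775350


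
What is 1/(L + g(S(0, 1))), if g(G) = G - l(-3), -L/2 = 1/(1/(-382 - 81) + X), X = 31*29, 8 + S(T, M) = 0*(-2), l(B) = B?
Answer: -208118/1041053 ≈ -0.19991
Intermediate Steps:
S(T, M) = -8 (S(T, M) = -8 + 0*(-2) = -8 + 0 = -8)
X = 899
L = -463/208118 (L = -2/(1/(-382 - 81) + 899) = -2/(1/(-463) + 899) = -2/(-1/463 + 899) = -2/416236/463 = -2*463/416236 = -463/208118 ≈ -0.0022247)
g(G) = 3 + G (g(G) = G - 1*(-3) = G + 3 = 3 + G)
1/(L + g(S(0, 1))) = 1/(-463/208118 + (3 - 8)) = 1/(-463/208118 - 5) = 1/(-1041053/208118) = -208118/1041053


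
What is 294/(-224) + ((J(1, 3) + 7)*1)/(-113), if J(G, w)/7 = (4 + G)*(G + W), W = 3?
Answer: -4725/1808 ≈ -2.6134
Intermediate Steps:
J(G, w) = 7*(3 + G)*(4 + G) (J(G, w) = 7*((4 + G)*(G + 3)) = 7*((4 + G)*(3 + G)) = 7*((3 + G)*(4 + G)) = 7*(3 + G)*(4 + G))
294/(-224) + ((J(1, 3) + 7)*1)/(-113) = 294/(-224) + (((84 + 7*1² + 49*1) + 7)*1)/(-113) = 294*(-1/224) + (((84 + 7*1 + 49) + 7)*1)*(-1/113) = -21/16 + (((84 + 7 + 49) + 7)*1)*(-1/113) = -21/16 + ((140 + 7)*1)*(-1/113) = -21/16 + (147*1)*(-1/113) = -21/16 + 147*(-1/113) = -21/16 - 147/113 = -4725/1808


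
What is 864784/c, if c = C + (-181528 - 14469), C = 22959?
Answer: -432392/86519 ≈ -4.9977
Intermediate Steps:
c = -173038 (c = 22959 + (-181528 - 14469) = 22959 - 195997 = -173038)
864784/c = 864784/(-173038) = 864784*(-1/173038) = -432392/86519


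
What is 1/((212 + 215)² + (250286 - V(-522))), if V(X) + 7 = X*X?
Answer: 1/160138 ≈ 6.2446e-6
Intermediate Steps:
V(X) = -7 + X² (V(X) = -7 + X*X = -7 + X²)
1/((212 + 215)² + (250286 - V(-522))) = 1/((212 + 215)² + (250286 - (-7 + (-522)²))) = 1/(427² + (250286 - (-7 + 272484))) = 1/(182329 + (250286 - 1*272477)) = 1/(182329 + (250286 - 272477)) = 1/(182329 - 22191) = 1/160138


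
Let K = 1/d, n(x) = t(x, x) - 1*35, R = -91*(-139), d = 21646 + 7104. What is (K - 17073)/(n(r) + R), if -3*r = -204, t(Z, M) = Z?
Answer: -490848749/364607500 ≈ -1.3462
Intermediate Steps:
d = 28750
R = 12649
r = 68 (r = -1/3*(-204) = 68)
n(x) = -35 + x (n(x) = x - 1*35 = x - 35 = -35 + x)
K = 1/28750 ≈ 3.4783e-5
(K - 17073)/(n(r) + R) = (1/28750 - 17073)/((-35 + 68) + 12649) = -490848749/(28750*(33 + 12649)) = -490848749/28750/12682 = -490848749/28750*1/12682 = -490848749/364607500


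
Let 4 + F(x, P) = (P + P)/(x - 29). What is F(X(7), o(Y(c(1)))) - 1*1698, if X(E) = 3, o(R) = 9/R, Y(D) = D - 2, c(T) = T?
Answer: -22117/13 ≈ -1701.3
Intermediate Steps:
Y(D) = -2 + D
F(x, P) = -4 + 2*P/(-29 + x) (F(x, P) = -4 + (P + P)/(x - 29) = -4 + (2*P)/(-29 + x) = -4 + 2*P/(-29 + x))
F(X(7), o(Y(c(1)))) - 1*1698 = 2*(58 + 9/(-2 + 1) - 2*3)/(-29 + 3) - 1*1698 = 2*(58 + 9/(-1) - 6)/(-26) - 1698 = 2*(-1/26)*(58 + 9*(-1) - 6) - 1698 = 2*(-1/26)*(58 - 9 - 6) - 1698 = 2*(-1/26)*43 - 1698 = -43/13 - 1698 = -22117/13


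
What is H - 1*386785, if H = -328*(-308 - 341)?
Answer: -173913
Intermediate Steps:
H = 212872 (H = -328*(-649) = 212872)
H - 1*386785 = 212872 - 1*386785 = 212872 - 386785 = -173913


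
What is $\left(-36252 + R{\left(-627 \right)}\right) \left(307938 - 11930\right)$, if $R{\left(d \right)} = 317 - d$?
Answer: $-10451450464$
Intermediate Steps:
$\left(-36252 + R{\left(-627 \right)}\right) \left(307938 - 11930\right) = \left(-36252 + \left(317 - -627\right)\right) \left(307938 - 11930\right) = \left(-36252 + \left(317 + 627\right)\right) 296008 = \left(-36252 + 944\right) 296008 = \left(-35308\right) 296008 = -10451450464$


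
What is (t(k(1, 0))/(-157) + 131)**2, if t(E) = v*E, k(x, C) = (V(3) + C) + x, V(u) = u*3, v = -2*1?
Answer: 423824569/24649 ≈ 17194.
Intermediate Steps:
v = -2
V(u) = 3*u
k(x, C) = 9 + C + x (k(x, C) = (3*3 + C) + x = (9 + C) + x = 9 + C + x)
t(E) = -2*E
(t(k(1, 0))/(-157) + 131)**2 = (-2*(9 + 0 + 1)/(-157) + 131)**2 = (-2*10*(-1/157) + 131)**2 = (-20*(-1/157) + 131)**2 = (20/157 + 131)**2 = (20587/157)**2 = 423824569/24649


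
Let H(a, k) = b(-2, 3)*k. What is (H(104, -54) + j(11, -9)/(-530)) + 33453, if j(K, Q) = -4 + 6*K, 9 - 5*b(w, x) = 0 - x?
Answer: 1766134/53 ≈ 33323.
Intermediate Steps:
b(w, x) = 9/5 + x/5 (b(w, x) = 9/5 - (0 - x)/5 = 9/5 - (-1)*x/5 = 9/5 + x/5)
H(a, k) = 12*k/5 (H(a, k) = (9/5 + (⅕)*3)*k = (9/5 + ⅗)*k = 12*k/5)
(H(104, -54) + j(11, -9)/(-530)) + 33453 = ((12/5)*(-54) + (-4 + 6*11)/(-530)) + 33453 = (-648/5 + (-4 + 66)*(-1/530)) + 33453 = (-648/5 + 62*(-1/530)) + 33453 = (-648/5 - 31/265) + 33453 = -6875/53 + 33453 = 1766134/53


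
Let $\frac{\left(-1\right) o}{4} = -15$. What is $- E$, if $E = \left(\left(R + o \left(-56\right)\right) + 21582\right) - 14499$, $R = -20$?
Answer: $-3703$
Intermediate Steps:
$o = 60$ ($o = \left(-4\right) \left(-15\right) = 60$)
$E = 3703$ ($E = \left(\left(-20 + 60 \left(-56\right)\right) + 21582\right) - 14499 = \left(\left(-20 - 3360\right) + 21582\right) - 14499 = \left(-3380 + 21582\right) - 14499 = 18202 - 14499 = 3703$)
$- E = \left(-1\right) 3703 = -3703$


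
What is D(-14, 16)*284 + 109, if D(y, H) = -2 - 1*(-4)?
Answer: 677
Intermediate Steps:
D(y, H) = 2 (D(y, H) = -2 + 4 = 2)
D(-14, 16)*284 + 109 = 2*284 + 109 = 568 + 109 = 677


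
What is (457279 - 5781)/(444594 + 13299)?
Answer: 451498/457893 ≈ 0.98603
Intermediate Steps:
(457279 - 5781)/(444594 + 13299) = 451498/457893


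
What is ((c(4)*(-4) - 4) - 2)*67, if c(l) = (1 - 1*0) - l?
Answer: 402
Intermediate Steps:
c(l) = 1 - l (c(l) = (1 + 0) - l = 1 - l)
((c(4)*(-4) - 4) - 2)*67 = (((1 - 1*4)*(-4) - 4) - 2)*67 = (((1 - 4)*(-4) - 4) - 2)*67 = ((-3*(-4) - 4) - 2)*67 = ((12 - 4) - 2)*67 = (8 - 2)*67 = 6*67 = 402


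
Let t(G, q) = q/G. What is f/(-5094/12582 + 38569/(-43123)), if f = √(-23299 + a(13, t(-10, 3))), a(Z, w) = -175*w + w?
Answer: -30142977*I*√581170/195817700 ≈ -117.35*I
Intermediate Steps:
a(Z, w) = -174*w
f = I*√581170/5 (f = √(-23299 - 522/(-10)) = √(-23299 - 522*(-1)/10) = √(-23299 - 174*(-3/10)) = √(-23299 + 261/5) = √(-116234/5) = I*√581170/5 ≈ 152.47*I)
f/(-5094/12582 + 38569/(-43123)) = (I*√581170/5)/(-5094/12582 + 38569/(-43123)) = (I*√581170/5)/(-5094*1/12582 + 38569*(-1/43123)) = (I*√581170/5)/(-283/699 - 38569/43123) = (I*√581170/5)/(-39163540/30142977) = (I*√581170/5)*(-30142977/39163540) = -30142977*I*√581170/195817700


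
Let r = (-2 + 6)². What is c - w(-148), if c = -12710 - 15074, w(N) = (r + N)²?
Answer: -45208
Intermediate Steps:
r = 16 (r = 4² = 16)
w(N) = (16 + N)²
c = -27784
c - w(-148) = -27784 - (16 - 148)² = -27784 - 1*(-132)² = -27784 - 1*17424 = -27784 - 17424 = -45208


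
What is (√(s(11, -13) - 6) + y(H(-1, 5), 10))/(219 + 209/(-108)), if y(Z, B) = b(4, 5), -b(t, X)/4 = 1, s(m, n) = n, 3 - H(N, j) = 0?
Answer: -432/23443 + 108*I*√19/23443 ≈ -0.018428 + 0.020081*I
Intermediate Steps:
H(N, j) = 3 (H(N, j) = 3 - 1*0 = 3 + 0 = 3)
b(t, X) = -4 (b(t, X) = -4*1 = -4)
y(Z, B) = -4
(√(s(11, -13) - 6) + y(H(-1, 5), 10))/(219 + 209/(-108)) = (√(-13 - 6) - 4)/(219 + 209/(-108)) = (√(-19) - 4)/(219 + 209*(-1/108)) = (I*√19 - 4)/(219 - 209/108) = (-4 + I*√19)/(23443/108) = (-4 + I*√19)*(108/23443) = -432/23443 + 108*I*√19/23443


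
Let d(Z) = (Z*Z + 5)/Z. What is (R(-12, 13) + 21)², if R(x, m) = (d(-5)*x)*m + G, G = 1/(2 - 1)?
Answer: 917764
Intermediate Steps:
d(Z) = (5 + Z²)/Z (d(Z) = (Z² + 5)/Z = (5 + Z²)/Z)
G = 1 (G = 1/1 = 1)
R(x, m) = 1 - 6*m*x (R(x, m) = ((-5 + 5/(-5))*x)*m + 1 = ((-5 + 5*(-⅕))*x)*m + 1 = ((-5 - 1)*x)*m + 1 = (-6*x)*m + 1 = -6*m*x + 1 = 1 - 6*m*x)
(R(-12, 13) + 21)² = ((1 - 6*13*(-12)) + 21)² = ((1 + 936) + 21)² = (937 + 21)² = 958² = 917764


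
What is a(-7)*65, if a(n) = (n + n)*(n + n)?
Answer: 12740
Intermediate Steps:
a(n) = 4*n² (a(n) = (2*n)*(2*n) = 4*n²)
a(-7)*65 = (4*(-7)²)*65 = (4*49)*65 = 196*65 = 12740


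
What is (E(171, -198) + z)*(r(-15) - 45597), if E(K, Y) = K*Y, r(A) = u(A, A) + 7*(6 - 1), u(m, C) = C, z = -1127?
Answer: 1594511345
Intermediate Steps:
r(A) = 35 + A (r(A) = A + 7*(6 - 1) = A + 7*5 = A + 35 = 35 + A)
(E(171, -198) + z)*(r(-15) - 45597) = (171*(-198) - 1127)*((35 - 15) - 45597) = (-33858 - 1127)*(20 - 45597) = -34985*(-45577) = 1594511345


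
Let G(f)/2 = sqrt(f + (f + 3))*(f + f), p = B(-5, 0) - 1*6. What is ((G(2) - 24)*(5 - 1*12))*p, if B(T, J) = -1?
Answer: -1176 + 392*sqrt(7) ≈ -138.87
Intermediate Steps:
p = -7 (p = -1 - 1*6 = -1 - 6 = -7)
G(f) = 4*f*sqrt(3 + 2*f) (G(f) = 2*(sqrt(f + (f + 3))*(f + f)) = 2*(sqrt(f + (3 + f))*(2*f)) = 2*(sqrt(3 + 2*f)*(2*f)) = 2*(2*f*sqrt(3 + 2*f)) = 4*f*sqrt(3 + 2*f))
((G(2) - 24)*(5 - 1*12))*p = ((4*2*sqrt(3 + 2*2) - 24)*(5 - 1*12))*(-7) = ((4*2*sqrt(3 + 4) - 24)*(5 - 12))*(-7) = ((4*2*sqrt(7) - 24)*(-7))*(-7) = ((8*sqrt(7) - 24)*(-7))*(-7) = ((-24 + 8*sqrt(7))*(-7))*(-7) = (168 - 56*sqrt(7))*(-7) = -1176 + 392*sqrt(7)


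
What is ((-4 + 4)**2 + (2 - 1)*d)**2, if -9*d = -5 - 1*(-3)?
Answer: 4/81 ≈ 0.049383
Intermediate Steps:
d = 2/9 (d = -(-5 - 1*(-3))/9 = -(-5 + 3)/9 = -1/9*(-2) = 2/9 ≈ 0.22222)
((-4 + 4)**2 + (2 - 1)*d)**2 = ((-4 + 4)**2 + (2 - 1)*(2/9))**2 = (0**2 + 1*(2/9))**2 = (0 + 2/9)**2 = (2/9)**2 = 4/81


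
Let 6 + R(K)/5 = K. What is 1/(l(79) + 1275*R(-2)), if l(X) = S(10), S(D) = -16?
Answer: -1/51016 ≈ -1.9602e-5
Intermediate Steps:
l(X) = -16
R(K) = -30 + 5*K
1/(l(79) + 1275*R(-2)) = 1/(-16 + 1275*(-30 + 5*(-2))) = 1/(-16 + 1275*(-30 - 10)) = 1/(-16 + 1275*(-40)) = 1/(-16 - 51000) = 1/(-51016) = -1/51016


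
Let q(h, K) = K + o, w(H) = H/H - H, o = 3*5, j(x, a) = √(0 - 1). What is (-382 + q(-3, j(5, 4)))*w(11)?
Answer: 3670 - 10*I ≈ 3670.0 - 10.0*I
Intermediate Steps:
j(x, a) = I (j(x, a) = √(-1) = I)
o = 15
w(H) = 1 - H
q(h, K) = 15 + K (q(h, K) = K + 15 = 15 + K)
(-382 + q(-3, j(5, 4)))*w(11) = (-382 + (15 + I))*(1 - 1*11) = (-367 + I)*(1 - 11) = (-367 + I)*(-10) = 3670 - 10*I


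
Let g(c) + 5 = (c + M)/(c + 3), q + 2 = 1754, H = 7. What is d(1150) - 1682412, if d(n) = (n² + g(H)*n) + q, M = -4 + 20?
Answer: -361265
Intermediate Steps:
q = 1752 (q = -2 + 1754 = 1752)
M = 16
g(c) = -5 + (16 + c)/(3 + c) (g(c) = -5 + (c + 16)/(c + 3) = -5 + (16 + c)/(3 + c))
d(n) = 1752 + n² - 27*n/10 (d(n) = (n² + ((1 - 4*7)/(3 + 7))*n) + 1752 = (n² + ((1 - 28)/10)*n) + 1752 = (n² + ((⅒)*(-27))*n) + 1752 = (n² - 27*n/10) + 1752 = 1752 + n² - 27*n/10)
d(1150) - 1682412 = (1752 + 1150² - 27/10*1150) - 1682412 = (1752 + 1322500 - 3105) - 1682412 = 1321147 - 1682412 = -361265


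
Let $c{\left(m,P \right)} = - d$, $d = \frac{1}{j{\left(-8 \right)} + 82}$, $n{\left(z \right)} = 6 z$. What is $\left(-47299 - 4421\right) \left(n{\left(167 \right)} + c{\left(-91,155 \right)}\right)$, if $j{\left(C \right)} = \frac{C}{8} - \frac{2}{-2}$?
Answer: $- \frac{2124735180}{41} \approx -5.1823 \cdot 10^{7}$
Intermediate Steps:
$j{\left(C \right)} = 1 + \frac{C}{8}$ ($j{\left(C \right)} = C \frac{1}{8} - -1 = \frac{C}{8} + 1 = 1 + \frac{C}{8}$)
$d = \frac{1}{82}$ ($d = \frac{1}{\left(1 + \frac{1}{8} \left(-8\right)\right) + 82} = \frac{1}{\left(1 - 1\right) + 82} = \frac{1}{0 + 82} = \frac{1}{82} \approx 0.012195$)
$c{\left(m,P \right)} = - \frac{1}{82}$ ($c{\left(m,P \right)} = \left(-1\right) \frac{1}{82} = - \frac{1}{82}$)
$\left(-47299 - 4421\right) \left(n{\left(167 \right)} + c{\left(-91,155 \right)}\right) = \left(-47299 - 4421\right) \left(6 \cdot 167 - \frac{1}{82}\right) = - 51720 \left(1002 - \frac{1}{82}\right) = \left(-51720\right) \frac{82163}{82} = - \frac{2124735180}{41}$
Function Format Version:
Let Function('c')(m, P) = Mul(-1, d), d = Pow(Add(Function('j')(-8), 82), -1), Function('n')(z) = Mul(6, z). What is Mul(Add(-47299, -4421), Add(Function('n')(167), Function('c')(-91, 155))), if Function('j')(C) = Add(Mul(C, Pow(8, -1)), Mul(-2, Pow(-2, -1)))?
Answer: Rational(-2124735180, 41) ≈ -5.1823e+7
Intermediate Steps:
Function('j')(C) = Add(1, Mul(Rational(1, 8), C)) (Function('j')(C) = Add(Mul(C, Rational(1, 8)), Mul(-2, Rational(-1, 2))) = Add(Mul(Rational(1, 8), C), 1) = Add(1, Mul(Rational(1, 8), C)))
d = Rational(1, 82) (d = Pow(Add(Add(1, Mul(Rational(1, 8), -8)), 82), -1) = Pow(Add(Add(1, -1), 82), -1) = Pow(Add(0, 82), -1) = Pow(82, -1) = Rational(1, 82) ≈ 0.012195)
Function('c')(m, P) = Rational(-1, 82) (Function('c')(m, P) = Mul(-1, Rational(1, 82)) = Rational(-1, 82))
Mul(Add(-47299, -4421), Add(Function('n')(167), Function('c')(-91, 155))) = Mul(Add(-47299, -4421), Add(Mul(6, 167), Rational(-1, 82))) = Mul(-51720, Add(1002, Rational(-1, 82))) = Mul(-51720, Rational(82163, 82)) = Rational(-2124735180, 41)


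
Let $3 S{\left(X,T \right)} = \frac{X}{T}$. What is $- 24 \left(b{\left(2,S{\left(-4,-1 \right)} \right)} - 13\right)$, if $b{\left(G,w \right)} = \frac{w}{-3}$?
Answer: $\frac{968}{3} \approx 322.67$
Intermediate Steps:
$S{\left(X,T \right)} = \frac{X}{3 T}$ ($S{\left(X,T \right)} = \frac{X \frac{1}{T}}{3} = \frac{X}{3 T}$)
$b{\left(G,w \right)} = - \frac{w}{3}$ ($b{\left(G,w \right)} = w \left(- \frac{1}{3}\right) = - \frac{w}{3}$)
$- 24 \left(b{\left(2,S{\left(-4,-1 \right)} \right)} - 13\right) = - 24 \left(- \frac{\frac{1}{3} \left(-4\right) \frac{1}{-1}}{3} - 13\right) = - 24 \left(- \frac{\frac{1}{3} \left(-4\right) \left(-1\right)}{3} - 13\right) = - 24 \left(\left(- \frac{1}{3}\right) \frac{4}{3} - 13\right) = - 24 \left(- \frac{4}{9} - 13\right) = \left(-24\right) \left(- \frac{121}{9}\right) = \frac{968}{3}$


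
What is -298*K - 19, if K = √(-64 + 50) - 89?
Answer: 26503 - 298*I*√14 ≈ 26503.0 - 1115.0*I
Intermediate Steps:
K = -89 + I*√14 (K = √(-14) - 89 = I*√14 - 89 = -89 + I*√14 ≈ -89.0 + 3.7417*I)
-298*K - 19 = -298*(-89 + I*√14) - 19 = (26522 - 298*I*√14) - 19 = 26503 - 298*I*√14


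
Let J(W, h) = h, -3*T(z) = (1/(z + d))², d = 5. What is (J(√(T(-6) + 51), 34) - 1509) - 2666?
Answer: -4141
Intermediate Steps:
T(z) = -1/(3*(5 + z)²) (T(z) = -1/(3*(z + 5)²) = -1/(3*(5 + z)²))
(J(√(T(-6) + 51), 34) - 1509) - 2666 = (34 - 1509) - 2666 = -1475 - 2666 = -4141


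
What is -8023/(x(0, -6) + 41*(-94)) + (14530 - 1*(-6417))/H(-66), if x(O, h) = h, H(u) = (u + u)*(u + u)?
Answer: 55162043/16814160 ≈ 3.2807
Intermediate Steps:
H(u) = 4*u² (H(u) = (2*u)*(2*u) = 4*u²)
-8023/(x(0, -6) + 41*(-94)) + (14530 - 1*(-6417))/H(-66) = -8023/(-6 + 41*(-94)) + (14530 - 1*(-6417))/((4*(-66)²)) = -8023/(-6 - 3854) + (14530 + 6417)/((4*4356)) = -8023/(-3860) + 20947/17424 = -8023*(-1/3860) + 20947*(1/17424) = 8023/3860 + 20947/17424 = 55162043/16814160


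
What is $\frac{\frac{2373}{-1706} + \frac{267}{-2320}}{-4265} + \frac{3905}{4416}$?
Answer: $\frac{2060774629081}{2329512974400} \approx 0.88464$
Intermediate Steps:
$\frac{\frac{2373}{-1706} + \frac{267}{-2320}}{-4265} + \frac{3905}{4416} = \left(2373 \left(- \frac{1}{1706}\right) + 267 \left(- \frac{1}{2320}\right)\right) \left(- \frac{1}{4265}\right) + 3905 \cdot \frac{1}{4416} = \left(- \frac{2373}{1706} - \frac{267}{2320}\right) \left(- \frac{1}{4265}\right) + \frac{3905}{4416} = \left(- \frac{2980431}{1978960}\right) \left(- \frac{1}{4265}\right) + \frac{3905}{4416} = \frac{2980431}{8440264400} + \frac{3905}{4416} = \frac{2060774629081}{2329512974400}$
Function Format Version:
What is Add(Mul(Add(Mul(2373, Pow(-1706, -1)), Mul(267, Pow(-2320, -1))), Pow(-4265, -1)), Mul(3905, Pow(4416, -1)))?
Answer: Rational(2060774629081, 2329512974400) ≈ 0.88464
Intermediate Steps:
Add(Mul(Add(Mul(2373, Pow(-1706, -1)), Mul(267, Pow(-2320, -1))), Pow(-4265, -1)), Mul(3905, Pow(4416, -1))) = Add(Mul(Add(Mul(2373, Rational(-1, 1706)), Mul(267, Rational(-1, 2320))), Rational(-1, 4265)), Mul(3905, Rational(1, 4416))) = Add(Mul(Add(Rational(-2373, 1706), Rational(-267, 2320)), Rational(-1, 4265)), Rational(3905, 4416)) = Add(Mul(Rational(-2980431, 1978960), Rational(-1, 4265)), Rational(3905, 4416)) = Add(Rational(2980431, 8440264400), Rational(3905, 4416)) = Rational(2060774629081, 2329512974400)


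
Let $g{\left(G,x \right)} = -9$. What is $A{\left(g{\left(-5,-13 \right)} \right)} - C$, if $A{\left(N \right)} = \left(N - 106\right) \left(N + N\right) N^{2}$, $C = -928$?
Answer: $168598$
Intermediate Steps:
$A{\left(N \right)} = 2 N^{3} \left(-106 + N\right)$ ($A{\left(N \right)} = \left(-106 + N\right) 2 N N^{2} = 2 N \left(-106 + N\right) N^{2} = 2 N^{3} \left(-106 + N\right)$)
$A{\left(g{\left(-5,-13 \right)} \right)} - C = 2 \left(-9\right)^{3} \left(-106 - 9\right) - -928 = 2 \left(-729\right) \left(-115\right) + 928 = 167670 + 928 = 168598$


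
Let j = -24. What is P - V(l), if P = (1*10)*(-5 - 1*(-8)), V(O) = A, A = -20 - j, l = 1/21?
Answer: 26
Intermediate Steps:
l = 1/21 ≈ 0.047619
A = 4 (A = -20 - 1*(-24) = -20 + 24 = 4)
V(O) = 4
P = 30 (P = 10*(-5 + 8) = 10*3 = 30)
P - V(l) = 30 - 1*4 = 30 - 4 = 26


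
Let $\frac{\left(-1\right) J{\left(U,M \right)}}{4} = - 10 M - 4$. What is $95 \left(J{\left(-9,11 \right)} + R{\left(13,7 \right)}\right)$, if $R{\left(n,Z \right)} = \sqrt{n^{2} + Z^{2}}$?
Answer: $43320 + 95 \sqrt{218} \approx 44723.0$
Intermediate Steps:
$J{\left(U,M \right)} = 16 + 40 M$ ($J{\left(U,M \right)} = - 4 \left(- 10 M - 4\right) = - 4 \left(-4 - 10 M\right) = 16 + 40 M$)
$R{\left(n,Z \right)} = \sqrt{Z^{2} + n^{2}}$
$95 \left(J{\left(-9,11 \right)} + R{\left(13,7 \right)}\right) = 95 \left(\left(16 + 40 \cdot 11\right) + \sqrt{7^{2} + 13^{2}}\right) = 95 \left(\left(16 + 440\right) + \sqrt{49 + 169}\right) = 95 \left(456 + \sqrt{218}\right) = 43320 + 95 \sqrt{218}$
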